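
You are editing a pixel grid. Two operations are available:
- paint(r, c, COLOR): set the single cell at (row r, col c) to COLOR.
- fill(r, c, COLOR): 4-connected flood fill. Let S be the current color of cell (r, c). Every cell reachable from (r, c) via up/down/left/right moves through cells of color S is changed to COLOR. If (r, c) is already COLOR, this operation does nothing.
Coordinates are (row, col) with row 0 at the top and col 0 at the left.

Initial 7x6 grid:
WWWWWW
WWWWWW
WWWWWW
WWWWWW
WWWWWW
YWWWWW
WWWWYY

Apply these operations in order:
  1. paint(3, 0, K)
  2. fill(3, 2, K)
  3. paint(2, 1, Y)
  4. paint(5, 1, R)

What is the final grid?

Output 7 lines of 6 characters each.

After op 1 paint(3,0,K):
WWWWWW
WWWWWW
WWWWWW
KWWWWW
WWWWWW
YWWWWW
WWWWYY
After op 2 fill(3,2,K) [38 cells changed]:
KKKKKK
KKKKKK
KKKKKK
KKKKKK
KKKKKK
YKKKKK
KKKKYY
After op 3 paint(2,1,Y):
KKKKKK
KKKKKK
KYKKKK
KKKKKK
KKKKKK
YKKKKK
KKKKYY
After op 4 paint(5,1,R):
KKKKKK
KKKKKK
KYKKKK
KKKKKK
KKKKKK
YRKKKK
KKKKYY

Answer: KKKKKK
KKKKKK
KYKKKK
KKKKKK
KKKKKK
YRKKKK
KKKKYY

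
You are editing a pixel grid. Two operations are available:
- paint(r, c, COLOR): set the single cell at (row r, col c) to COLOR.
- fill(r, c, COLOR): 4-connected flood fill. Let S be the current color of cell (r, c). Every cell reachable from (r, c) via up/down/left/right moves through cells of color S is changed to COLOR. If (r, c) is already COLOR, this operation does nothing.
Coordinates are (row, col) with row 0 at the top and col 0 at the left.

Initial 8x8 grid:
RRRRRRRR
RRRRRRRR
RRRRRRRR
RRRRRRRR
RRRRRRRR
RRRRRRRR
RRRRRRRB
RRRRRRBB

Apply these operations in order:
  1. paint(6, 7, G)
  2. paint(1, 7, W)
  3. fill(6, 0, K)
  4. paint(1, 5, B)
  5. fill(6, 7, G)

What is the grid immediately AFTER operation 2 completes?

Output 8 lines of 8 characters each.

After op 1 paint(6,7,G):
RRRRRRRR
RRRRRRRR
RRRRRRRR
RRRRRRRR
RRRRRRRR
RRRRRRRR
RRRRRRRG
RRRRRRBB
After op 2 paint(1,7,W):
RRRRRRRR
RRRRRRRW
RRRRRRRR
RRRRRRRR
RRRRRRRR
RRRRRRRR
RRRRRRRG
RRRRRRBB

Answer: RRRRRRRR
RRRRRRRW
RRRRRRRR
RRRRRRRR
RRRRRRRR
RRRRRRRR
RRRRRRRG
RRRRRRBB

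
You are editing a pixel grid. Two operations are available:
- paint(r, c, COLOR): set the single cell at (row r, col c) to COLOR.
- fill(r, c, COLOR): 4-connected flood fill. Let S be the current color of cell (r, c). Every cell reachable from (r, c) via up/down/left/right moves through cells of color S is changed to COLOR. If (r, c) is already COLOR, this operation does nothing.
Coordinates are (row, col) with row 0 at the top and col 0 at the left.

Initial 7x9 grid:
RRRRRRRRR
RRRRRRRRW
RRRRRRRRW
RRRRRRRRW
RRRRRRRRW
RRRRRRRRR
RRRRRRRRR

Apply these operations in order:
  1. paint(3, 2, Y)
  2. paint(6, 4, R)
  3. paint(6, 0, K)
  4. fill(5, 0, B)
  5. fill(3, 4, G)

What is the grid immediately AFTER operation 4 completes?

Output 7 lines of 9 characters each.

After op 1 paint(3,2,Y):
RRRRRRRRR
RRRRRRRRW
RRRRRRRRW
RRYRRRRRW
RRRRRRRRW
RRRRRRRRR
RRRRRRRRR
After op 2 paint(6,4,R):
RRRRRRRRR
RRRRRRRRW
RRRRRRRRW
RRYRRRRRW
RRRRRRRRW
RRRRRRRRR
RRRRRRRRR
After op 3 paint(6,0,K):
RRRRRRRRR
RRRRRRRRW
RRRRRRRRW
RRYRRRRRW
RRRRRRRRW
RRRRRRRRR
KRRRRRRRR
After op 4 fill(5,0,B) [57 cells changed]:
BBBBBBBBB
BBBBBBBBW
BBBBBBBBW
BBYBBBBBW
BBBBBBBBW
BBBBBBBBB
KBBBBBBBB

Answer: BBBBBBBBB
BBBBBBBBW
BBBBBBBBW
BBYBBBBBW
BBBBBBBBW
BBBBBBBBB
KBBBBBBBB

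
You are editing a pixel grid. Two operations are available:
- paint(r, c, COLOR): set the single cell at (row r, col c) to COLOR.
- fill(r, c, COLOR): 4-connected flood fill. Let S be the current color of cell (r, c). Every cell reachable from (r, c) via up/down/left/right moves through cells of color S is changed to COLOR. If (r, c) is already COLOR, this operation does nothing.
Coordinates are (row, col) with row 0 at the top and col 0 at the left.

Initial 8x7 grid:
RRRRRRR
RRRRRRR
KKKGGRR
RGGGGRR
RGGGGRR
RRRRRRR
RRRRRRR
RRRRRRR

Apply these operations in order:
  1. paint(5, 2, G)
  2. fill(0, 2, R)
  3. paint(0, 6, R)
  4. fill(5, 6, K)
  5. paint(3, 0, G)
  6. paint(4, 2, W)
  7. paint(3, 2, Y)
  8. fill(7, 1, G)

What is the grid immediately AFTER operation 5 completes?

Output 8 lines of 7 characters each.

Answer: KKKKKKK
KKKKKKK
KKKGGKK
GGGGGKK
KGGGGKK
KKGKKKK
KKKKKKK
KKKKKKK

Derivation:
After op 1 paint(5,2,G):
RRRRRRR
RRRRRRR
KKKGGRR
RGGGGRR
RGGGGRR
RRGRRRR
RRRRRRR
RRRRRRR
After op 2 fill(0,2,R) [0 cells changed]:
RRRRRRR
RRRRRRR
KKKGGRR
RGGGGRR
RGGGGRR
RRGRRRR
RRRRRRR
RRRRRRR
After op 3 paint(0,6,R):
RRRRRRR
RRRRRRR
KKKGGRR
RGGGGRR
RGGGGRR
RRGRRRR
RRRRRRR
RRRRRRR
After op 4 fill(5,6,K) [42 cells changed]:
KKKKKKK
KKKKKKK
KKKGGKK
KGGGGKK
KGGGGKK
KKGKKKK
KKKKKKK
KKKKKKK
After op 5 paint(3,0,G):
KKKKKKK
KKKKKKK
KKKGGKK
GGGGGKK
KGGGGKK
KKGKKKK
KKKKKKK
KKKKKKK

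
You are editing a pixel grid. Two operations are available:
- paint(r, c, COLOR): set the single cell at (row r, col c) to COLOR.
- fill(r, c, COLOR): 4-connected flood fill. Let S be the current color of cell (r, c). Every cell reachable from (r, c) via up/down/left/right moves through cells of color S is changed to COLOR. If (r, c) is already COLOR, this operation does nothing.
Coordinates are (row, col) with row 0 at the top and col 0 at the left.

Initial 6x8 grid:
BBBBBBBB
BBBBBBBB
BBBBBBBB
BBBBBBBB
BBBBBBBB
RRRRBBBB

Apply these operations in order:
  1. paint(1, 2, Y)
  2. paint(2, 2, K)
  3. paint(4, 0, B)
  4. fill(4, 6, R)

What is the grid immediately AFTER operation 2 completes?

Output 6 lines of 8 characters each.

Answer: BBBBBBBB
BBYBBBBB
BBKBBBBB
BBBBBBBB
BBBBBBBB
RRRRBBBB

Derivation:
After op 1 paint(1,2,Y):
BBBBBBBB
BBYBBBBB
BBBBBBBB
BBBBBBBB
BBBBBBBB
RRRRBBBB
After op 2 paint(2,2,K):
BBBBBBBB
BBYBBBBB
BBKBBBBB
BBBBBBBB
BBBBBBBB
RRRRBBBB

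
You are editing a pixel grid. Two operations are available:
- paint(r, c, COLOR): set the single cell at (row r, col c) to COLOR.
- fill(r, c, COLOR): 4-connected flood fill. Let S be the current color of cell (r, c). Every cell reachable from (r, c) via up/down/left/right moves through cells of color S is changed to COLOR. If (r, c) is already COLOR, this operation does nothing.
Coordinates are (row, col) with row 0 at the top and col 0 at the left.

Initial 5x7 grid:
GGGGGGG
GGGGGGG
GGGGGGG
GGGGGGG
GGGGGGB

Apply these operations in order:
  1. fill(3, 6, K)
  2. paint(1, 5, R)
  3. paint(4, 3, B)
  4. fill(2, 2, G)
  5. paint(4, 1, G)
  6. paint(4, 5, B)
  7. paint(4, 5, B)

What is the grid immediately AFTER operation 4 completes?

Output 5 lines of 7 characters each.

After op 1 fill(3,6,K) [34 cells changed]:
KKKKKKK
KKKKKKK
KKKKKKK
KKKKKKK
KKKKKKB
After op 2 paint(1,5,R):
KKKKKKK
KKKKKRK
KKKKKKK
KKKKKKK
KKKKKKB
After op 3 paint(4,3,B):
KKKKKKK
KKKKKRK
KKKKKKK
KKKKKKK
KKKBKKB
After op 4 fill(2,2,G) [32 cells changed]:
GGGGGGG
GGGGGRG
GGGGGGG
GGGGGGG
GGGBGGB

Answer: GGGGGGG
GGGGGRG
GGGGGGG
GGGGGGG
GGGBGGB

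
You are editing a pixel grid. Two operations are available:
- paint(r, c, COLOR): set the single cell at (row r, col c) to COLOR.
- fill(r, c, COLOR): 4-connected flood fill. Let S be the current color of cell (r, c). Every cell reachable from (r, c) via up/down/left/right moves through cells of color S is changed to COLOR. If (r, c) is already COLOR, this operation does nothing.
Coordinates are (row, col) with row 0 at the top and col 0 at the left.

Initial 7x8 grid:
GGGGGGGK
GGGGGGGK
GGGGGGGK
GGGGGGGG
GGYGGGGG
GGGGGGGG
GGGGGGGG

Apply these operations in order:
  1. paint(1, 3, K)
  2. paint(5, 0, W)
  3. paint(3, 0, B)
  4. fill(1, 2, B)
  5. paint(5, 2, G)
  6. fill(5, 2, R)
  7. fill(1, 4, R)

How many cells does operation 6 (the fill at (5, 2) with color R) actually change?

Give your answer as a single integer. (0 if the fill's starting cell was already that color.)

Answer: 1

Derivation:
After op 1 paint(1,3,K):
GGGGGGGK
GGGKGGGK
GGGGGGGK
GGGGGGGG
GGYGGGGG
GGGGGGGG
GGGGGGGG
After op 2 paint(5,0,W):
GGGGGGGK
GGGKGGGK
GGGGGGGK
GGGGGGGG
GGYGGGGG
WGGGGGGG
GGGGGGGG
After op 3 paint(3,0,B):
GGGGGGGK
GGGKGGGK
GGGGGGGK
BGGGGGGG
GGYGGGGG
WGGGGGGG
GGGGGGGG
After op 4 fill(1,2,B) [49 cells changed]:
BBBBBBBK
BBBKBBBK
BBBBBBBK
BBBBBBBB
BBYBBBBB
WBBBBBBB
BBBBBBBB
After op 5 paint(5,2,G):
BBBBBBBK
BBBKBBBK
BBBBBBBK
BBBBBBBB
BBYBBBBB
WBGBBBBB
BBBBBBBB
After op 6 fill(5,2,R) [1 cells changed]:
BBBBBBBK
BBBKBBBK
BBBBBBBK
BBBBBBBB
BBYBBBBB
WBRBBBBB
BBBBBBBB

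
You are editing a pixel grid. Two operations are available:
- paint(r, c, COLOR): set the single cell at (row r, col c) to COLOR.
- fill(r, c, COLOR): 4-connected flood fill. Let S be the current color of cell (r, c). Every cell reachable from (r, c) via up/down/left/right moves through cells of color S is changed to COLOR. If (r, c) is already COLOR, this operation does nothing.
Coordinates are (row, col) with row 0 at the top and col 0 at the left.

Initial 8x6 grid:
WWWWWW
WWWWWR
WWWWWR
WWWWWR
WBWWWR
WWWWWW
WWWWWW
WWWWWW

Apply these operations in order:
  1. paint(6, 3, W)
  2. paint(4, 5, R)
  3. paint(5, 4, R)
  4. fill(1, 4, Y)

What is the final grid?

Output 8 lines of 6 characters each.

After op 1 paint(6,3,W):
WWWWWW
WWWWWR
WWWWWR
WWWWWR
WBWWWR
WWWWWW
WWWWWW
WWWWWW
After op 2 paint(4,5,R):
WWWWWW
WWWWWR
WWWWWR
WWWWWR
WBWWWR
WWWWWW
WWWWWW
WWWWWW
After op 3 paint(5,4,R):
WWWWWW
WWWWWR
WWWWWR
WWWWWR
WBWWWR
WWWWRW
WWWWWW
WWWWWW
After op 4 fill(1,4,Y) [42 cells changed]:
YYYYYY
YYYYYR
YYYYYR
YYYYYR
YBYYYR
YYYYRY
YYYYYY
YYYYYY

Answer: YYYYYY
YYYYYR
YYYYYR
YYYYYR
YBYYYR
YYYYRY
YYYYYY
YYYYYY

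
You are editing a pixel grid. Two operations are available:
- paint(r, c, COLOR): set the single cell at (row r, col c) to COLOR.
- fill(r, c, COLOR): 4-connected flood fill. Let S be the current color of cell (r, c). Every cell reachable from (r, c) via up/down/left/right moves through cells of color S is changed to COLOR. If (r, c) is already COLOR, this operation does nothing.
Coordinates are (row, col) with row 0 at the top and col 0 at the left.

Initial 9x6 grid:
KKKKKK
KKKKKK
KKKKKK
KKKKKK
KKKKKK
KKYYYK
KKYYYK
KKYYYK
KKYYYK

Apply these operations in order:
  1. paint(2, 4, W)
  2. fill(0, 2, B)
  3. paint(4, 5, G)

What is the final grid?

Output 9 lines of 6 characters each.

After op 1 paint(2,4,W):
KKKKKK
KKKKKK
KKKKWK
KKKKKK
KKKKKK
KKYYYK
KKYYYK
KKYYYK
KKYYYK
After op 2 fill(0,2,B) [41 cells changed]:
BBBBBB
BBBBBB
BBBBWB
BBBBBB
BBBBBB
BBYYYB
BBYYYB
BBYYYB
BBYYYB
After op 3 paint(4,5,G):
BBBBBB
BBBBBB
BBBBWB
BBBBBB
BBBBBG
BBYYYB
BBYYYB
BBYYYB
BBYYYB

Answer: BBBBBB
BBBBBB
BBBBWB
BBBBBB
BBBBBG
BBYYYB
BBYYYB
BBYYYB
BBYYYB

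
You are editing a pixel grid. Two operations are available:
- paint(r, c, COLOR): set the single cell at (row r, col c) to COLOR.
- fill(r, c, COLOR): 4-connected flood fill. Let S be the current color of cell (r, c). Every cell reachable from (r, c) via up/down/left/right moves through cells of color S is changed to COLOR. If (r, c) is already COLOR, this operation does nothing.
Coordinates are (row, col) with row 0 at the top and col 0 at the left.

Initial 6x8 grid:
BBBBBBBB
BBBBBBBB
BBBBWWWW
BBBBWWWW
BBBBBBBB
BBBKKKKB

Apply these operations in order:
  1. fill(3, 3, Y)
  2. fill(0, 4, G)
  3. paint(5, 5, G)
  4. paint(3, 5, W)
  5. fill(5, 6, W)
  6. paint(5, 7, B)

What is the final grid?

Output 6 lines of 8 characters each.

Answer: GGGGGGGG
GGGGGGGG
GGGGWWWW
GGGGWWWW
GGGGGGGG
GGGKKGWB

Derivation:
After op 1 fill(3,3,Y) [36 cells changed]:
YYYYYYYY
YYYYYYYY
YYYYWWWW
YYYYWWWW
YYYYYYYY
YYYKKKKY
After op 2 fill(0,4,G) [36 cells changed]:
GGGGGGGG
GGGGGGGG
GGGGWWWW
GGGGWWWW
GGGGGGGG
GGGKKKKG
After op 3 paint(5,5,G):
GGGGGGGG
GGGGGGGG
GGGGWWWW
GGGGWWWW
GGGGGGGG
GGGKKGKG
After op 4 paint(3,5,W):
GGGGGGGG
GGGGGGGG
GGGGWWWW
GGGGWWWW
GGGGGGGG
GGGKKGKG
After op 5 fill(5,6,W) [1 cells changed]:
GGGGGGGG
GGGGGGGG
GGGGWWWW
GGGGWWWW
GGGGGGGG
GGGKKGWG
After op 6 paint(5,7,B):
GGGGGGGG
GGGGGGGG
GGGGWWWW
GGGGWWWW
GGGGGGGG
GGGKKGWB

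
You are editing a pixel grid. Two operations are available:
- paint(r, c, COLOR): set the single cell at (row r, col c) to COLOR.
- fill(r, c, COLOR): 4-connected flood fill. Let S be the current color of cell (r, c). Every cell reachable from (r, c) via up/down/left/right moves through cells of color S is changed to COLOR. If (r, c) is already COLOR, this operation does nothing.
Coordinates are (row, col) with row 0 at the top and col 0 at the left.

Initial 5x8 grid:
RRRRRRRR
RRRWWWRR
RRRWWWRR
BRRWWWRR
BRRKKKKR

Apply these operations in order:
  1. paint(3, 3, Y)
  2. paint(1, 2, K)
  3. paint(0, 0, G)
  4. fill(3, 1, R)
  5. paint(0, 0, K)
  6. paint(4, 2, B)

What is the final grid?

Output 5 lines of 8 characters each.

After op 1 paint(3,3,Y):
RRRRRRRR
RRRWWWRR
RRRWWWRR
BRRYWWRR
BRRKKKKR
After op 2 paint(1,2,K):
RRRRRRRR
RRKWWWRR
RRRWWWRR
BRRYWWRR
BRRKKKKR
After op 3 paint(0,0,G):
GRRRRRRR
RRKWWWRR
RRRWWWRR
BRRYWWRR
BRRKKKKR
After op 4 fill(3,1,R) [0 cells changed]:
GRRRRRRR
RRKWWWRR
RRRWWWRR
BRRYWWRR
BRRKKKKR
After op 5 paint(0,0,K):
KRRRRRRR
RRKWWWRR
RRRWWWRR
BRRYWWRR
BRRKKKKR
After op 6 paint(4,2,B):
KRRRRRRR
RRKWWWRR
RRRWWWRR
BRRYWWRR
BRBKKKKR

Answer: KRRRRRRR
RRKWWWRR
RRRWWWRR
BRRYWWRR
BRBKKKKR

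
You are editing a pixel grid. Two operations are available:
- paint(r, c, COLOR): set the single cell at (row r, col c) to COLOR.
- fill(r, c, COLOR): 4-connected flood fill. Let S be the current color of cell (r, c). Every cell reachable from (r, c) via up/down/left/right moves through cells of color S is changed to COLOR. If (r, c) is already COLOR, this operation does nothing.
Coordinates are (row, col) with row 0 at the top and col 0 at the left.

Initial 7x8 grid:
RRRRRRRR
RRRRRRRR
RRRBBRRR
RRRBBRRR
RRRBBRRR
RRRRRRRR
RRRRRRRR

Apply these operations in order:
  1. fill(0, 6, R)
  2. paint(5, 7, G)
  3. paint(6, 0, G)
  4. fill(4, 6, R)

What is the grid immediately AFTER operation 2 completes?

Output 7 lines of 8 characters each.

Answer: RRRRRRRR
RRRRRRRR
RRRBBRRR
RRRBBRRR
RRRBBRRR
RRRRRRRG
RRRRRRRR

Derivation:
After op 1 fill(0,6,R) [0 cells changed]:
RRRRRRRR
RRRRRRRR
RRRBBRRR
RRRBBRRR
RRRBBRRR
RRRRRRRR
RRRRRRRR
After op 2 paint(5,7,G):
RRRRRRRR
RRRRRRRR
RRRBBRRR
RRRBBRRR
RRRBBRRR
RRRRRRRG
RRRRRRRR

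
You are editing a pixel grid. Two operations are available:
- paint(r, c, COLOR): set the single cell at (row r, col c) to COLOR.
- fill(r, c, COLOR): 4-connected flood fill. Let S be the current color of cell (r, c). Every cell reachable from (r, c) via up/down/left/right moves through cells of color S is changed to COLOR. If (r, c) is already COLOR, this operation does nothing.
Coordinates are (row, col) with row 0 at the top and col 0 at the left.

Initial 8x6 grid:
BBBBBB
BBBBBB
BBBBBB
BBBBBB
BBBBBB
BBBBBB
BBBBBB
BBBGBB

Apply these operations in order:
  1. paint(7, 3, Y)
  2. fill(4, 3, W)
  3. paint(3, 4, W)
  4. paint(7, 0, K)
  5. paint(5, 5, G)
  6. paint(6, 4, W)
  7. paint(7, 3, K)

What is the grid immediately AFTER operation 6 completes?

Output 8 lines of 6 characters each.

After op 1 paint(7,3,Y):
BBBBBB
BBBBBB
BBBBBB
BBBBBB
BBBBBB
BBBBBB
BBBBBB
BBBYBB
After op 2 fill(4,3,W) [47 cells changed]:
WWWWWW
WWWWWW
WWWWWW
WWWWWW
WWWWWW
WWWWWW
WWWWWW
WWWYWW
After op 3 paint(3,4,W):
WWWWWW
WWWWWW
WWWWWW
WWWWWW
WWWWWW
WWWWWW
WWWWWW
WWWYWW
After op 4 paint(7,0,K):
WWWWWW
WWWWWW
WWWWWW
WWWWWW
WWWWWW
WWWWWW
WWWWWW
KWWYWW
After op 5 paint(5,5,G):
WWWWWW
WWWWWW
WWWWWW
WWWWWW
WWWWWW
WWWWWG
WWWWWW
KWWYWW
After op 6 paint(6,4,W):
WWWWWW
WWWWWW
WWWWWW
WWWWWW
WWWWWW
WWWWWG
WWWWWW
KWWYWW

Answer: WWWWWW
WWWWWW
WWWWWW
WWWWWW
WWWWWW
WWWWWG
WWWWWW
KWWYWW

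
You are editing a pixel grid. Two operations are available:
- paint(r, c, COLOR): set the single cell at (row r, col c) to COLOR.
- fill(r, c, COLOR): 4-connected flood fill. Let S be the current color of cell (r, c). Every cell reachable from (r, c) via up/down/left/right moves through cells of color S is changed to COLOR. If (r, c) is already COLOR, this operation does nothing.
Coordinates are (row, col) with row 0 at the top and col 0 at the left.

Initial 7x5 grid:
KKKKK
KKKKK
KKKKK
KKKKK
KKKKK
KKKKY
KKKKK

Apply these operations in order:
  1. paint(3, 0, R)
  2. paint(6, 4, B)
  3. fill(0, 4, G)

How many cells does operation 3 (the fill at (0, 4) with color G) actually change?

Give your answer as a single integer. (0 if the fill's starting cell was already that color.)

After op 1 paint(3,0,R):
KKKKK
KKKKK
KKKKK
RKKKK
KKKKK
KKKKY
KKKKK
After op 2 paint(6,4,B):
KKKKK
KKKKK
KKKKK
RKKKK
KKKKK
KKKKY
KKKKB
After op 3 fill(0,4,G) [32 cells changed]:
GGGGG
GGGGG
GGGGG
RGGGG
GGGGG
GGGGY
GGGGB

Answer: 32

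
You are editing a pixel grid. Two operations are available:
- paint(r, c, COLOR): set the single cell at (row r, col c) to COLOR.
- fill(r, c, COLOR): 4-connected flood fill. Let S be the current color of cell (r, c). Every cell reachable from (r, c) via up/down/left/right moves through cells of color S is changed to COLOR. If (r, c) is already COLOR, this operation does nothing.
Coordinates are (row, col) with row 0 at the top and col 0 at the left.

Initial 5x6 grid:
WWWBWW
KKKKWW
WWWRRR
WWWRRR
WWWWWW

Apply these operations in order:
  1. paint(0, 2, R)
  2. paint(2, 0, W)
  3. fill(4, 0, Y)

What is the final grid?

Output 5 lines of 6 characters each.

After op 1 paint(0,2,R):
WWRBWW
KKKKWW
WWWRRR
WWWRRR
WWWWWW
After op 2 paint(2,0,W):
WWRBWW
KKKKWW
WWWRRR
WWWRRR
WWWWWW
After op 3 fill(4,0,Y) [12 cells changed]:
WWRBWW
KKKKWW
YYYRRR
YYYRRR
YYYYYY

Answer: WWRBWW
KKKKWW
YYYRRR
YYYRRR
YYYYYY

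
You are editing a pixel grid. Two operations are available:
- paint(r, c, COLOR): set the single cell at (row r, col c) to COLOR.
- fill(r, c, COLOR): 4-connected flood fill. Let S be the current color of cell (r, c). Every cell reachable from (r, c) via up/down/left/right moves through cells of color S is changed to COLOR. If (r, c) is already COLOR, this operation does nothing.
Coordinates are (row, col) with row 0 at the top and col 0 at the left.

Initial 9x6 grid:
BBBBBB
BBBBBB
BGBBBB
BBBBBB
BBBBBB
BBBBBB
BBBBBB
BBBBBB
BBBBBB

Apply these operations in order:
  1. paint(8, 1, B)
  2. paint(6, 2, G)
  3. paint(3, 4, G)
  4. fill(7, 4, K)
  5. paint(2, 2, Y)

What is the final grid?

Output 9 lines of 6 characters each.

Answer: KKKKKK
KKKKKK
KGYKKK
KKKKGK
KKKKKK
KKKKKK
KKGKKK
KKKKKK
KKKKKK

Derivation:
After op 1 paint(8,1,B):
BBBBBB
BBBBBB
BGBBBB
BBBBBB
BBBBBB
BBBBBB
BBBBBB
BBBBBB
BBBBBB
After op 2 paint(6,2,G):
BBBBBB
BBBBBB
BGBBBB
BBBBBB
BBBBBB
BBBBBB
BBGBBB
BBBBBB
BBBBBB
After op 3 paint(3,4,G):
BBBBBB
BBBBBB
BGBBBB
BBBBGB
BBBBBB
BBBBBB
BBGBBB
BBBBBB
BBBBBB
After op 4 fill(7,4,K) [51 cells changed]:
KKKKKK
KKKKKK
KGKKKK
KKKKGK
KKKKKK
KKKKKK
KKGKKK
KKKKKK
KKKKKK
After op 5 paint(2,2,Y):
KKKKKK
KKKKKK
KGYKKK
KKKKGK
KKKKKK
KKKKKK
KKGKKK
KKKKKK
KKKKKK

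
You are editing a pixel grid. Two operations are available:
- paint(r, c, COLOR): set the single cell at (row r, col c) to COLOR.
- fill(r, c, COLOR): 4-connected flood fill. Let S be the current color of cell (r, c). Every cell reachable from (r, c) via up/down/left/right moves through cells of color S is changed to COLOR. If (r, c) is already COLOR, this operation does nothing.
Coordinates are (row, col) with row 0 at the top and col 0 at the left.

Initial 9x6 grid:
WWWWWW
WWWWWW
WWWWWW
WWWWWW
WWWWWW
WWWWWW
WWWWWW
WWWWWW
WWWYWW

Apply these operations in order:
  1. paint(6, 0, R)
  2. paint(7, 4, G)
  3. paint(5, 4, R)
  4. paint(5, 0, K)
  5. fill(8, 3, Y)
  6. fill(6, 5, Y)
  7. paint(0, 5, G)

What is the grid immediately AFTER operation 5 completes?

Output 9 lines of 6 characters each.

Answer: WWWWWW
WWWWWW
WWWWWW
WWWWWW
WWWWWW
KWWWRW
RWWWWW
WWWWGW
WWWYWW

Derivation:
After op 1 paint(6,0,R):
WWWWWW
WWWWWW
WWWWWW
WWWWWW
WWWWWW
WWWWWW
RWWWWW
WWWWWW
WWWYWW
After op 2 paint(7,4,G):
WWWWWW
WWWWWW
WWWWWW
WWWWWW
WWWWWW
WWWWWW
RWWWWW
WWWWGW
WWWYWW
After op 3 paint(5,4,R):
WWWWWW
WWWWWW
WWWWWW
WWWWWW
WWWWWW
WWWWRW
RWWWWW
WWWWGW
WWWYWW
After op 4 paint(5,0,K):
WWWWWW
WWWWWW
WWWWWW
WWWWWW
WWWWWW
KWWWRW
RWWWWW
WWWWGW
WWWYWW
After op 5 fill(8,3,Y) [0 cells changed]:
WWWWWW
WWWWWW
WWWWWW
WWWWWW
WWWWWW
KWWWRW
RWWWWW
WWWWGW
WWWYWW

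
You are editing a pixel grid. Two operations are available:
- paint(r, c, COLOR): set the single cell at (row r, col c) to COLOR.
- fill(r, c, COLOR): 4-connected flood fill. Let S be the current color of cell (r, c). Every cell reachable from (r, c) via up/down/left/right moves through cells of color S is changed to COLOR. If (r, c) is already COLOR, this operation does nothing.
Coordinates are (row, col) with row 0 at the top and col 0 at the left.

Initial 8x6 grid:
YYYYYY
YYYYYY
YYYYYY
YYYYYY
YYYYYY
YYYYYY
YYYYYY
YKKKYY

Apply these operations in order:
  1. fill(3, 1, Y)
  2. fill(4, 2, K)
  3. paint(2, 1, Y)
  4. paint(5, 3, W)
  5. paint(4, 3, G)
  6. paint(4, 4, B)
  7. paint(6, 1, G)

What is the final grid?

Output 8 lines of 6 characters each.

After op 1 fill(3,1,Y) [0 cells changed]:
YYYYYY
YYYYYY
YYYYYY
YYYYYY
YYYYYY
YYYYYY
YYYYYY
YKKKYY
After op 2 fill(4,2,K) [45 cells changed]:
KKKKKK
KKKKKK
KKKKKK
KKKKKK
KKKKKK
KKKKKK
KKKKKK
KKKKKK
After op 3 paint(2,1,Y):
KKKKKK
KKKKKK
KYKKKK
KKKKKK
KKKKKK
KKKKKK
KKKKKK
KKKKKK
After op 4 paint(5,3,W):
KKKKKK
KKKKKK
KYKKKK
KKKKKK
KKKKKK
KKKWKK
KKKKKK
KKKKKK
After op 5 paint(4,3,G):
KKKKKK
KKKKKK
KYKKKK
KKKKKK
KKKGKK
KKKWKK
KKKKKK
KKKKKK
After op 6 paint(4,4,B):
KKKKKK
KKKKKK
KYKKKK
KKKKKK
KKKGBK
KKKWKK
KKKKKK
KKKKKK
After op 7 paint(6,1,G):
KKKKKK
KKKKKK
KYKKKK
KKKKKK
KKKGBK
KKKWKK
KGKKKK
KKKKKK

Answer: KKKKKK
KKKKKK
KYKKKK
KKKKKK
KKKGBK
KKKWKK
KGKKKK
KKKKKK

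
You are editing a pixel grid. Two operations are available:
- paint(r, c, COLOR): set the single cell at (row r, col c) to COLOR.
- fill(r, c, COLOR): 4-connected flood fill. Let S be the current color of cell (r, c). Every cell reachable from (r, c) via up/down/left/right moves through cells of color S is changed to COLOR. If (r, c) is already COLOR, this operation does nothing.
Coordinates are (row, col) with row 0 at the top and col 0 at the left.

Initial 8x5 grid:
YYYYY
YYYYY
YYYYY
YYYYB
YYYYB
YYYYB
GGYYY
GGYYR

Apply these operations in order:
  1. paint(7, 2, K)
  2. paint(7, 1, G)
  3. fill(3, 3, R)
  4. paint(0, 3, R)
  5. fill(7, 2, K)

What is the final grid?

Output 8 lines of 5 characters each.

After op 1 paint(7,2,K):
YYYYY
YYYYY
YYYYY
YYYYB
YYYYB
YYYYB
GGYYY
GGKYR
After op 2 paint(7,1,G):
YYYYY
YYYYY
YYYYY
YYYYB
YYYYB
YYYYB
GGYYY
GGKYR
After op 3 fill(3,3,R) [31 cells changed]:
RRRRR
RRRRR
RRRRR
RRRRB
RRRRB
RRRRB
GGRRR
GGKRR
After op 4 paint(0,3,R):
RRRRR
RRRRR
RRRRR
RRRRB
RRRRB
RRRRB
GGRRR
GGKRR
After op 5 fill(7,2,K) [0 cells changed]:
RRRRR
RRRRR
RRRRR
RRRRB
RRRRB
RRRRB
GGRRR
GGKRR

Answer: RRRRR
RRRRR
RRRRR
RRRRB
RRRRB
RRRRB
GGRRR
GGKRR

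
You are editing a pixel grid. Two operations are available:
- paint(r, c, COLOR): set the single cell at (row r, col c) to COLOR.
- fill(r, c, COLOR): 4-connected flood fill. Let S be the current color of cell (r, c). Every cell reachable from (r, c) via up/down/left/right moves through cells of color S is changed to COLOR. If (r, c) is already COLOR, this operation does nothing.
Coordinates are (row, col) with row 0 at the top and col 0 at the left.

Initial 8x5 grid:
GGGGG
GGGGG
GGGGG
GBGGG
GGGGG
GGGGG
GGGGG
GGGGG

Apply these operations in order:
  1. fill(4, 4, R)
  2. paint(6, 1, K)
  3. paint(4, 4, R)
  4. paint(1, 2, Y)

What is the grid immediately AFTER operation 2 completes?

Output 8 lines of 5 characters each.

Answer: RRRRR
RRRRR
RRRRR
RBRRR
RRRRR
RRRRR
RKRRR
RRRRR

Derivation:
After op 1 fill(4,4,R) [39 cells changed]:
RRRRR
RRRRR
RRRRR
RBRRR
RRRRR
RRRRR
RRRRR
RRRRR
After op 2 paint(6,1,K):
RRRRR
RRRRR
RRRRR
RBRRR
RRRRR
RRRRR
RKRRR
RRRRR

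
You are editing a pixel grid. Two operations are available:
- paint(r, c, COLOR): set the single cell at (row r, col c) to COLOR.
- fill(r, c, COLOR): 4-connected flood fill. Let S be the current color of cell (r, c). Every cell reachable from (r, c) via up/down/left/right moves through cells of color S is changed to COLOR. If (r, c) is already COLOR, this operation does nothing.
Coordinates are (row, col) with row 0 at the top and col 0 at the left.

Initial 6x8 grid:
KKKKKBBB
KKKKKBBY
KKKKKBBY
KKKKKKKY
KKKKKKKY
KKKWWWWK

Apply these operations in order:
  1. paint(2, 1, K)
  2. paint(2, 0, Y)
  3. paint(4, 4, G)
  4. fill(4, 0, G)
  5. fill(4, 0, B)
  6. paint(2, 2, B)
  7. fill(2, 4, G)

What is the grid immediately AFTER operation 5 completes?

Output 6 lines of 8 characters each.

Answer: BBBBBBBB
BBBBBBBY
YBBBBBBY
BBBBBBBY
BBBBBBBY
BBBWWWWK

Derivation:
After op 1 paint(2,1,K):
KKKKKBBB
KKKKKBBY
KKKKKBBY
KKKKKKKY
KKKKKKKY
KKKWWWWK
After op 2 paint(2,0,Y):
KKKKKBBB
KKKKKBBY
YKKKKBBY
KKKKKKKY
KKKKKKKY
KKKWWWWK
After op 3 paint(4,4,G):
KKKKKBBB
KKKKKBBY
YKKKKBBY
KKKKKKKY
KKKKGKKY
KKKWWWWK
After op 4 fill(4,0,G) [30 cells changed]:
GGGGGBBB
GGGGGBBY
YGGGGBBY
GGGGGGGY
GGGGGGGY
GGGWWWWK
After op 5 fill(4,0,B) [31 cells changed]:
BBBBBBBB
BBBBBBBY
YBBBBBBY
BBBBBBBY
BBBBBBBY
BBBWWWWK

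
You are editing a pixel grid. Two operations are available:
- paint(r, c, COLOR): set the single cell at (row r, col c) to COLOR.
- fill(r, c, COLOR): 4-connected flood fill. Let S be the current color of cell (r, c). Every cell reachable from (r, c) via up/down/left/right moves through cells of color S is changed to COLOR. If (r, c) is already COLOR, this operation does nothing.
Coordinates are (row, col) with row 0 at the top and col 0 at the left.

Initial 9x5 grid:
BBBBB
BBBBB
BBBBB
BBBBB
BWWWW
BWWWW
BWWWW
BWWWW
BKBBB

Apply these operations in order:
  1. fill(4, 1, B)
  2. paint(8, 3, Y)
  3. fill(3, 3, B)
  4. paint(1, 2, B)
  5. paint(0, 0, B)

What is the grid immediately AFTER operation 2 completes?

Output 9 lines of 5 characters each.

Answer: BBBBB
BBBBB
BBBBB
BBBBB
BBBBB
BBBBB
BBBBB
BBBBB
BKBYB

Derivation:
After op 1 fill(4,1,B) [16 cells changed]:
BBBBB
BBBBB
BBBBB
BBBBB
BBBBB
BBBBB
BBBBB
BBBBB
BKBBB
After op 2 paint(8,3,Y):
BBBBB
BBBBB
BBBBB
BBBBB
BBBBB
BBBBB
BBBBB
BBBBB
BKBYB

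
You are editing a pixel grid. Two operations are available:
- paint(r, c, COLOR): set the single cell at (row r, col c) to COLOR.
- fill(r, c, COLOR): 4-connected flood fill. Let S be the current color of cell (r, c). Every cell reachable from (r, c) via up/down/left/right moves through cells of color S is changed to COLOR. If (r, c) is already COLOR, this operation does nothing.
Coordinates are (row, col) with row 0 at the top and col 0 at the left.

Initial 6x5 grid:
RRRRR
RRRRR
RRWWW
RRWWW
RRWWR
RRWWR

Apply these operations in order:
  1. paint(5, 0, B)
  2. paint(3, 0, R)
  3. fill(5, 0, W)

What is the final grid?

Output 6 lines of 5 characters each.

After op 1 paint(5,0,B):
RRRRR
RRRRR
RRWWW
RRWWW
RRWWR
BRWWR
After op 2 paint(3,0,R):
RRRRR
RRRRR
RRWWW
RRWWW
RRWWR
BRWWR
After op 3 fill(5,0,W) [1 cells changed]:
RRRRR
RRRRR
RRWWW
RRWWW
RRWWR
WRWWR

Answer: RRRRR
RRRRR
RRWWW
RRWWW
RRWWR
WRWWR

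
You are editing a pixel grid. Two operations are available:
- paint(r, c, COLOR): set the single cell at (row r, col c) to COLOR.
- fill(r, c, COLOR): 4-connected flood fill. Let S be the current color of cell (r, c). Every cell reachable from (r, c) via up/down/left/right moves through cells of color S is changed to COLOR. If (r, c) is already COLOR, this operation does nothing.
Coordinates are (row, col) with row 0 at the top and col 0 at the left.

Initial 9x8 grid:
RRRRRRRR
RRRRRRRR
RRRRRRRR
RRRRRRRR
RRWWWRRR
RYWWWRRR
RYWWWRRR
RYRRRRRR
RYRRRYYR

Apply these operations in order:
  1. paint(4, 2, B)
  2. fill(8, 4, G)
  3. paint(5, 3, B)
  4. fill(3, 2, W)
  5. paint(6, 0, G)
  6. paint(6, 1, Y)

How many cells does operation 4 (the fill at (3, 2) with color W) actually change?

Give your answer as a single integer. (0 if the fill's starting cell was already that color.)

After op 1 paint(4,2,B):
RRRRRRRR
RRRRRRRR
RRRRRRRR
RRRRRRRR
RRBWWRRR
RYWWWRRR
RYWWWRRR
RYRRRRRR
RYRRRYYR
After op 2 fill(8,4,G) [57 cells changed]:
GGGGGGGG
GGGGGGGG
GGGGGGGG
GGGGGGGG
GGBWWGGG
GYWWWGGG
GYWWWGGG
GYGGGGGG
GYGGGYYG
After op 3 paint(5,3,B):
GGGGGGGG
GGGGGGGG
GGGGGGGG
GGGGGGGG
GGBWWGGG
GYWBWGGG
GYWWWGGG
GYGGGGGG
GYGGGYYG
After op 4 fill(3,2,W) [57 cells changed]:
WWWWWWWW
WWWWWWWW
WWWWWWWW
WWWWWWWW
WWBWWWWW
WYWBWWWW
WYWWWWWW
WYWWWWWW
WYWWWYYW

Answer: 57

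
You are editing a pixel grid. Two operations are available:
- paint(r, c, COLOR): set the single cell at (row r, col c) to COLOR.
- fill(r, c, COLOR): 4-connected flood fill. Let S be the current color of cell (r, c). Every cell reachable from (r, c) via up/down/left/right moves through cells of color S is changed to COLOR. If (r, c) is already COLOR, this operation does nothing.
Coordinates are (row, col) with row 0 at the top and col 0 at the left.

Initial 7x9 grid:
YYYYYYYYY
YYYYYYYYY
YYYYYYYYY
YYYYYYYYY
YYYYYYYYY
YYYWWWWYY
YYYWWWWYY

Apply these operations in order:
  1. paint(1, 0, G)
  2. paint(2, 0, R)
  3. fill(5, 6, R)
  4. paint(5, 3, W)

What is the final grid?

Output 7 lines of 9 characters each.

Answer: YYYYYYYYY
GYYYYYYYY
RYYYYYYYY
YYYYYYYYY
YYYYYYYYY
YYYWRRRYY
YYYRRRRYY

Derivation:
After op 1 paint(1,0,G):
YYYYYYYYY
GYYYYYYYY
YYYYYYYYY
YYYYYYYYY
YYYYYYYYY
YYYWWWWYY
YYYWWWWYY
After op 2 paint(2,0,R):
YYYYYYYYY
GYYYYYYYY
RYYYYYYYY
YYYYYYYYY
YYYYYYYYY
YYYWWWWYY
YYYWWWWYY
After op 3 fill(5,6,R) [8 cells changed]:
YYYYYYYYY
GYYYYYYYY
RYYYYYYYY
YYYYYYYYY
YYYYYYYYY
YYYRRRRYY
YYYRRRRYY
After op 4 paint(5,3,W):
YYYYYYYYY
GYYYYYYYY
RYYYYYYYY
YYYYYYYYY
YYYYYYYYY
YYYWRRRYY
YYYRRRRYY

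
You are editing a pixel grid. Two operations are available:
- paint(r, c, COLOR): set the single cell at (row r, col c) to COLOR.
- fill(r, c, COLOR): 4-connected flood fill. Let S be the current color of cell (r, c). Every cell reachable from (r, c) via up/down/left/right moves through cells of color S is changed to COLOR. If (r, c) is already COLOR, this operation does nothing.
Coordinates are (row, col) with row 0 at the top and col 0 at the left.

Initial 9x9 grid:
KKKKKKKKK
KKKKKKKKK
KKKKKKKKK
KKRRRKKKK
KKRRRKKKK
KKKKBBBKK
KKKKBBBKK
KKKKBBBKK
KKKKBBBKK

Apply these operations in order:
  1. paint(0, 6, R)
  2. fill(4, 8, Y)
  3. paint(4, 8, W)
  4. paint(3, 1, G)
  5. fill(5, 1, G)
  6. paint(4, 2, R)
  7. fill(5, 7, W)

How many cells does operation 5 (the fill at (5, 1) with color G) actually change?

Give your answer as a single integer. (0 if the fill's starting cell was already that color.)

Answer: 60

Derivation:
After op 1 paint(0,6,R):
KKKKKKRKK
KKKKKKKKK
KKKKKKKKK
KKRRRKKKK
KKRRRKKKK
KKKKBBBKK
KKKKBBBKK
KKKKBBBKK
KKKKBBBKK
After op 2 fill(4,8,Y) [62 cells changed]:
YYYYYYRYY
YYYYYYYYY
YYYYYYYYY
YYRRRYYYY
YYRRRYYYY
YYYYBBBYY
YYYYBBBYY
YYYYBBBYY
YYYYBBBYY
After op 3 paint(4,8,W):
YYYYYYRYY
YYYYYYYYY
YYYYYYYYY
YYRRRYYYY
YYRRRYYYW
YYYYBBBYY
YYYYBBBYY
YYYYBBBYY
YYYYBBBYY
After op 4 paint(3,1,G):
YYYYYYRYY
YYYYYYYYY
YYYYYYYYY
YGRRRYYYY
YYRRRYYYW
YYYYBBBYY
YYYYBBBYY
YYYYBBBYY
YYYYBBBYY
After op 5 fill(5,1,G) [60 cells changed]:
GGGGGGRGG
GGGGGGGGG
GGGGGGGGG
GGRRRGGGG
GGRRRGGGW
GGGGBBBGG
GGGGBBBGG
GGGGBBBGG
GGGGBBBGG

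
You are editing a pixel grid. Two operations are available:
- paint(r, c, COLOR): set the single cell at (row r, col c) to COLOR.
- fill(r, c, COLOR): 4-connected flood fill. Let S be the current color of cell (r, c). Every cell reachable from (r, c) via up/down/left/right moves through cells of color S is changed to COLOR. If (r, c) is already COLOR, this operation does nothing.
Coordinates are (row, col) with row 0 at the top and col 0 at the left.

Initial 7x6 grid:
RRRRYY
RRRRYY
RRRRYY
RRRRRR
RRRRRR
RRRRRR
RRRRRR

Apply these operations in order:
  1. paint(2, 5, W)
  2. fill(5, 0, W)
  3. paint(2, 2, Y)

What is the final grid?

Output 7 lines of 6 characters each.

Answer: WWWWYY
WWWWYY
WWYWYW
WWWWWW
WWWWWW
WWWWWW
WWWWWW

Derivation:
After op 1 paint(2,5,W):
RRRRYY
RRRRYY
RRRRYW
RRRRRR
RRRRRR
RRRRRR
RRRRRR
After op 2 fill(5,0,W) [36 cells changed]:
WWWWYY
WWWWYY
WWWWYW
WWWWWW
WWWWWW
WWWWWW
WWWWWW
After op 3 paint(2,2,Y):
WWWWYY
WWWWYY
WWYWYW
WWWWWW
WWWWWW
WWWWWW
WWWWWW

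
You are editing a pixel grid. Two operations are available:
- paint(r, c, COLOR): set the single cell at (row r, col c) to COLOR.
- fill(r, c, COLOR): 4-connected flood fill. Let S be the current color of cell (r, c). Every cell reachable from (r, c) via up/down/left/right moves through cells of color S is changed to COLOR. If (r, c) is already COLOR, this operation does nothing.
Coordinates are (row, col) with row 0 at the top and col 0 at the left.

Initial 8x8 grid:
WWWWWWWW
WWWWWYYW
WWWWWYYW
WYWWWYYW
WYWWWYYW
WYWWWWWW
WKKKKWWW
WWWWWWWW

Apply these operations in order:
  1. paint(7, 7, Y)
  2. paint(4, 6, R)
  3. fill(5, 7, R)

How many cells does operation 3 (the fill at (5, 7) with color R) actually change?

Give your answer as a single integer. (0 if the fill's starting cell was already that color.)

Answer: 48

Derivation:
After op 1 paint(7,7,Y):
WWWWWWWW
WWWWWYYW
WWWWWYYW
WYWWWYYW
WYWWWYYW
WYWWWWWW
WKKKKWWW
WWWWWWWY
After op 2 paint(4,6,R):
WWWWWWWW
WWWWWYYW
WWWWWYYW
WYWWWYYW
WYWWWYRW
WYWWWWWW
WKKKKWWW
WWWWWWWY
After op 3 fill(5,7,R) [48 cells changed]:
RRRRRRRR
RRRRRYYR
RRRRRYYR
RYRRRYYR
RYRRRYRR
RYRRRRRR
RKKKKRRR
RRRRRRRY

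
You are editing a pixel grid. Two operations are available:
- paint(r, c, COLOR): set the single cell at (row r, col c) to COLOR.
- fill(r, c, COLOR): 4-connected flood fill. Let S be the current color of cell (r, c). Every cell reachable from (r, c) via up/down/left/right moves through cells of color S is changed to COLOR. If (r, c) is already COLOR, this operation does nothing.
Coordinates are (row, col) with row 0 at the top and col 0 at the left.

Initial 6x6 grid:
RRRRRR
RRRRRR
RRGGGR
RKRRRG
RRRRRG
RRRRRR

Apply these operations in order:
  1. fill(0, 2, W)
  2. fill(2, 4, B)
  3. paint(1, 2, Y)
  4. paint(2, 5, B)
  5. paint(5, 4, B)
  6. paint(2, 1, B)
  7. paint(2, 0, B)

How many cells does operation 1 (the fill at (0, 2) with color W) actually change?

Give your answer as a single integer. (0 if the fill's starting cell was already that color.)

After op 1 fill(0,2,W) [30 cells changed]:
WWWWWW
WWWWWW
WWGGGW
WKWWWG
WWWWWG
WWWWWW

Answer: 30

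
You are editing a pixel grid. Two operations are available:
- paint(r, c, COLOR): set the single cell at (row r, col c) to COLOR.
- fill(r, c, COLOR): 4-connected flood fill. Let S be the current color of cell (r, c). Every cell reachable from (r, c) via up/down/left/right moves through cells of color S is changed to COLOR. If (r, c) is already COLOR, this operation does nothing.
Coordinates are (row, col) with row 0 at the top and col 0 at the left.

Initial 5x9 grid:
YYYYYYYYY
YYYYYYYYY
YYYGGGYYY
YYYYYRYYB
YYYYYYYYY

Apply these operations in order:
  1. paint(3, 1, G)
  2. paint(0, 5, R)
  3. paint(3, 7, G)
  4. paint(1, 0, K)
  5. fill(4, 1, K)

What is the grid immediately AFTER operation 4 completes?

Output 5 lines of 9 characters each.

After op 1 paint(3,1,G):
YYYYYYYYY
YYYYYYYYY
YYYGGGYYY
YGYYYRYYB
YYYYYYYYY
After op 2 paint(0,5,R):
YYYYYRYYY
YYYYYYYYY
YYYGGGYYY
YGYYYRYYB
YYYYYYYYY
After op 3 paint(3,7,G):
YYYYYRYYY
YYYYYYYYY
YYYGGGYYY
YGYYYRYGB
YYYYYYYYY
After op 4 paint(1,0,K):
YYYYYRYYY
KYYYYYYYY
YYYGGGYYY
YGYYYRYGB
YYYYYYYYY

Answer: YYYYYRYYY
KYYYYYYYY
YYYGGGYYY
YGYYYRYGB
YYYYYYYYY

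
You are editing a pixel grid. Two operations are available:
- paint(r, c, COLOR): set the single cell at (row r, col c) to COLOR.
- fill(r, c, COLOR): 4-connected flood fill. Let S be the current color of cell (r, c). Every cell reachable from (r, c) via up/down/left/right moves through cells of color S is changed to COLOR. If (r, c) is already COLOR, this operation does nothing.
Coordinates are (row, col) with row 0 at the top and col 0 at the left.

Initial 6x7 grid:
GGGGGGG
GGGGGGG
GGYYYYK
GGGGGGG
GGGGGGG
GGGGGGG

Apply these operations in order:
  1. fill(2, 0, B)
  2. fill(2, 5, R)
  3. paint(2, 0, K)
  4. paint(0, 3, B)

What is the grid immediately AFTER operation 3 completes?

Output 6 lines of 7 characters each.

After op 1 fill(2,0,B) [37 cells changed]:
BBBBBBB
BBBBBBB
BBYYYYK
BBBBBBB
BBBBBBB
BBBBBBB
After op 2 fill(2,5,R) [4 cells changed]:
BBBBBBB
BBBBBBB
BBRRRRK
BBBBBBB
BBBBBBB
BBBBBBB
After op 3 paint(2,0,K):
BBBBBBB
BBBBBBB
KBRRRRK
BBBBBBB
BBBBBBB
BBBBBBB

Answer: BBBBBBB
BBBBBBB
KBRRRRK
BBBBBBB
BBBBBBB
BBBBBBB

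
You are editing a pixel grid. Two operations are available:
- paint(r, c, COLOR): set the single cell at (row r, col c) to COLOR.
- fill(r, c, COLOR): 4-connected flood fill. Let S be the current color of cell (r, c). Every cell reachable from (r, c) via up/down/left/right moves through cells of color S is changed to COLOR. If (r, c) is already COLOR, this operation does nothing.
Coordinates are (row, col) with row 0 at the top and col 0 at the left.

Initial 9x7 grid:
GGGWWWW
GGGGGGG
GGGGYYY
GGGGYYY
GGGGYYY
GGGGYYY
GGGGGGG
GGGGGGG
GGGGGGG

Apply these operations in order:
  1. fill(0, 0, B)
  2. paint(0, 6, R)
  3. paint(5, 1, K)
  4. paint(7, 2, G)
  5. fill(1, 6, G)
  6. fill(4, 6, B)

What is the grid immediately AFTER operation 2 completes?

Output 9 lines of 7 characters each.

After op 1 fill(0,0,B) [47 cells changed]:
BBBWWWW
BBBBBBB
BBBBYYY
BBBBYYY
BBBBYYY
BBBBYYY
BBBBBBB
BBBBBBB
BBBBBBB
After op 2 paint(0,6,R):
BBBWWWR
BBBBBBB
BBBBYYY
BBBBYYY
BBBBYYY
BBBBYYY
BBBBBBB
BBBBBBB
BBBBBBB

Answer: BBBWWWR
BBBBBBB
BBBBYYY
BBBBYYY
BBBBYYY
BBBBYYY
BBBBBBB
BBBBBBB
BBBBBBB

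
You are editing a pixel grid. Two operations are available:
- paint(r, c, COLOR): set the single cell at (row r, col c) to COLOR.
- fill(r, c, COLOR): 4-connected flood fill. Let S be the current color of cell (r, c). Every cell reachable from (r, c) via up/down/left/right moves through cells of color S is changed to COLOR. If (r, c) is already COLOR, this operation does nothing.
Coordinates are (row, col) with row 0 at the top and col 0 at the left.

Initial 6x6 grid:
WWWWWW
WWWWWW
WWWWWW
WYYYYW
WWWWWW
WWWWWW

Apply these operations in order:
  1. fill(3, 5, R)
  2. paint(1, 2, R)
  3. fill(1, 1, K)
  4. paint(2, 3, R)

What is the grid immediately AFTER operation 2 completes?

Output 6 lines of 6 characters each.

Answer: RRRRRR
RRRRRR
RRRRRR
RYYYYR
RRRRRR
RRRRRR

Derivation:
After op 1 fill(3,5,R) [32 cells changed]:
RRRRRR
RRRRRR
RRRRRR
RYYYYR
RRRRRR
RRRRRR
After op 2 paint(1,2,R):
RRRRRR
RRRRRR
RRRRRR
RYYYYR
RRRRRR
RRRRRR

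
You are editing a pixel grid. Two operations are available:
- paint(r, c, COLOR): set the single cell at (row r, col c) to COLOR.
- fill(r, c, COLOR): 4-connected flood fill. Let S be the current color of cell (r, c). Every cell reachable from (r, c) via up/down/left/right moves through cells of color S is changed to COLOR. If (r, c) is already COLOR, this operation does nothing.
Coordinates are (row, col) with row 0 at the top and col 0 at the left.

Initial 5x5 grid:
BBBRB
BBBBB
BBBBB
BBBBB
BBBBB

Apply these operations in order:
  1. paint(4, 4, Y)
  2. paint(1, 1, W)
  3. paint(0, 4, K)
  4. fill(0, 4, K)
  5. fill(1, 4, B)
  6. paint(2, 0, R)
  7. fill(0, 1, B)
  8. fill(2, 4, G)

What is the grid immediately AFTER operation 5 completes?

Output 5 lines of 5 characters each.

Answer: BBBRK
BWBBB
BBBBB
BBBBB
BBBBY

Derivation:
After op 1 paint(4,4,Y):
BBBRB
BBBBB
BBBBB
BBBBB
BBBBY
After op 2 paint(1,1,W):
BBBRB
BWBBB
BBBBB
BBBBB
BBBBY
After op 3 paint(0,4,K):
BBBRK
BWBBB
BBBBB
BBBBB
BBBBY
After op 4 fill(0,4,K) [0 cells changed]:
BBBRK
BWBBB
BBBBB
BBBBB
BBBBY
After op 5 fill(1,4,B) [0 cells changed]:
BBBRK
BWBBB
BBBBB
BBBBB
BBBBY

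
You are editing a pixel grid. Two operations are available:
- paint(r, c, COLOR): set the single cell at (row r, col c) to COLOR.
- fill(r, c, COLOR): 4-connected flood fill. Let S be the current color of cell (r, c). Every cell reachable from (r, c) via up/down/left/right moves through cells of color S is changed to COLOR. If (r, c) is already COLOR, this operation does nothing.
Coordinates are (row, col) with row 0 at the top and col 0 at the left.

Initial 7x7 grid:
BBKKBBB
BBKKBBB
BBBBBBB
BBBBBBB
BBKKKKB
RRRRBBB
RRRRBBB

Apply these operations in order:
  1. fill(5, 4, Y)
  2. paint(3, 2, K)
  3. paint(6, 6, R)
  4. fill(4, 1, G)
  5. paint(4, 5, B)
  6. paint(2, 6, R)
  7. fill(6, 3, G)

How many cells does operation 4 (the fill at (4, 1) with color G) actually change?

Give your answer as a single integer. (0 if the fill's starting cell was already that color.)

After op 1 fill(5,4,Y) [33 cells changed]:
YYKKYYY
YYKKYYY
YYYYYYY
YYYYYYY
YYKKKKY
RRRRYYY
RRRRYYY
After op 2 paint(3,2,K):
YYKKYYY
YYKKYYY
YYYYYYY
YYKYYYY
YYKKKKY
RRRRYYY
RRRRYYY
After op 3 paint(6,6,R):
YYKKYYY
YYKKYYY
YYYYYYY
YYKYYYY
YYKKKKY
RRRRYYY
RRRRYYR
After op 4 fill(4,1,G) [31 cells changed]:
GGKKGGG
GGKKGGG
GGGGGGG
GGKGGGG
GGKKKKG
RRRRGGG
RRRRGGR

Answer: 31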